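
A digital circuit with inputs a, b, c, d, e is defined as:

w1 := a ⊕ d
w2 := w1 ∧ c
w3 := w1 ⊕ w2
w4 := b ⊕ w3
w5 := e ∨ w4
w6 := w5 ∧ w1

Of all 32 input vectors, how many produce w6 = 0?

20

w6 = w5 ∧ w1 must be 0, so at least one of w5, w1 is 0.
Enumerating the 32 input combinations, 20 give w6 = 0 and 12 give w6 = 1.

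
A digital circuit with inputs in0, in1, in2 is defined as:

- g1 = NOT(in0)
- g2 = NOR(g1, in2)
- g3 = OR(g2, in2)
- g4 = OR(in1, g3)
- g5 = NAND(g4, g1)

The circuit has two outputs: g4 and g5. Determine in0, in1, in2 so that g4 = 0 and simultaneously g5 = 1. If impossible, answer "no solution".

in0=0 in1=0 in2=0

Check with in0=0 in1=0 in2=0:
g1 = NOT(in0) = NOT 0 = 1
g2 = NOR(g1, in2) = NOR(1, 0) = 0
g3 = OR(g2, in2) = OR(0, 0) = 0
g4 = OR(in1, g3) = OR(0, 0) = 0
g5 = NAND(g4, g1) = NAND(0, 1) = 1
So g4 = 0 and g5 = 1.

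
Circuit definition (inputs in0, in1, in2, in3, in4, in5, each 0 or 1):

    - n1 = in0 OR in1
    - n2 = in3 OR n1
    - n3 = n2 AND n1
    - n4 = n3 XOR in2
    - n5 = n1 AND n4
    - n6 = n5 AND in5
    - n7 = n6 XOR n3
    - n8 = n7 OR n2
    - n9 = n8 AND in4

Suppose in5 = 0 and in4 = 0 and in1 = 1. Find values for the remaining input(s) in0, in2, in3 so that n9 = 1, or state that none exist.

no solution exists

With in5 = 0 and in4 = 0 and in1 = 1 fixed, none of the 8 settings of in0, in2, in3 give n9 = 1.
For example, with in0=0, in2=0, in3=1:
n1 = in0 OR in1 = 0 OR 1 = 1
n2 = in3 OR n1 = 1 OR 1 = 1
n3 = n2 AND n1 = 1 AND 1 = 1
n4 = n3 XOR in2 = 1 XOR 0 = 1
n5 = n1 AND n4 = 1 AND 1 = 1
n6 = n5 AND in5 = 1 AND 0 = 0
n7 = n6 XOR n3 = 0 XOR 1 = 1
n8 = n7 OR n2 = 1 OR 1 = 1
n9 = n8 AND in4 = 1 AND 0 = 0
giving n9 = 0 ≠ 1.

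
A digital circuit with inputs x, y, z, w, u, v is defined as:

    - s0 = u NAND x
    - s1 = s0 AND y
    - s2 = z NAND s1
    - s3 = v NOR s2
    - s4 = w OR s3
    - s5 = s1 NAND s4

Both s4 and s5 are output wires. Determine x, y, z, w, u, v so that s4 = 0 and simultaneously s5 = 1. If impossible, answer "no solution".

x=1, y=0, z=1, w=0, u=1, v=1

Check with x=1, y=0, z=1, w=0, u=1, v=1:
s0 = u NAND x = 1 NAND 1 = 0
s1 = s0 AND y = 0 AND 0 = 0
s2 = z NAND s1 = 1 NAND 0 = 1
s3 = v NOR s2 = 1 NOR 1 = 0
s4 = w OR s3 = 0 OR 0 = 0
s5 = s1 NAND s4 = 0 NAND 0 = 1
So s4 = 0 and s5 = 1.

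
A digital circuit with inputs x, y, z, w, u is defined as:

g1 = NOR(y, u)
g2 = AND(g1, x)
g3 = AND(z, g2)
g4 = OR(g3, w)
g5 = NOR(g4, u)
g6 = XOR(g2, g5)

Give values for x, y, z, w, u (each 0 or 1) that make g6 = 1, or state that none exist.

g6 = XOR(g2, g5) must be 1, so g2 and g5 differ.
Check with x=1 y=0 z=1 w=1 u=0:
g1 = NOR(y, u) = NOR(0, 0) = 1
g2 = AND(g1, x) = AND(1, 1) = 1
g3 = AND(z, g2) = AND(1, 1) = 1
g4 = OR(g3, w) = OR(1, 1) = 1
g5 = NOR(g4, u) = NOR(1, 0) = 0
g6 = XOR(g2, g5) = XOR(1, 0) = 1
So g6 = 1 as required.

x=1 y=0 z=1 w=1 u=0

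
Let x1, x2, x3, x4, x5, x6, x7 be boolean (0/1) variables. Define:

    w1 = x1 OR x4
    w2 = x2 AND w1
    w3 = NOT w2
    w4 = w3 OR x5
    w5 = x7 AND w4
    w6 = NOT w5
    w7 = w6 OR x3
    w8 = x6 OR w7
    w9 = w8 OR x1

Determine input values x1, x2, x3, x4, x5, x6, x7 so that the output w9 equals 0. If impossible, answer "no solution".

x1=0 x2=1 x3=0 x4=0 x5=0 x6=0 x7=1

Check with x1=0 x2=1 x3=0 x4=0 x5=0 x6=0 x7=1:
w1 = x1 OR x4 = 0 OR 0 = 0
w2 = x2 AND w1 = 1 AND 0 = 0
w3 = NOT w2 = NOT 0 = 1
w4 = w3 OR x5 = 1 OR 0 = 1
w5 = x7 AND w4 = 1 AND 1 = 1
w6 = NOT w5 = NOT 1 = 0
w7 = w6 OR x3 = 0 OR 0 = 0
w8 = x6 OR w7 = 0 OR 0 = 0
w9 = w8 OR x1 = 0 OR 0 = 0
So w9 = 0 as required.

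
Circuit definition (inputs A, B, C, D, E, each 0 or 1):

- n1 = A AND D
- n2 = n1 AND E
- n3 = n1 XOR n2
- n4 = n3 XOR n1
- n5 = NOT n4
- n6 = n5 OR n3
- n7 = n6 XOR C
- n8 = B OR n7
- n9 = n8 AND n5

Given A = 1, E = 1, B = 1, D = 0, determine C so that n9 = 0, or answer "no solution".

With A = 1, E = 1, B = 1, D = 0 fixed, none of the 2 settings of C give n9 = 0.
For example, with C=0:
n1 = A AND D = 1 AND 0 = 0
n2 = n1 AND E = 0 AND 1 = 0
n3 = n1 XOR n2 = 0 XOR 0 = 0
n4 = n3 XOR n1 = 0 XOR 0 = 0
n5 = NOT n4 = NOT 0 = 1
n6 = n5 OR n3 = 1 OR 0 = 1
n7 = n6 XOR C = 1 XOR 0 = 1
n8 = B OR n7 = 1 OR 1 = 1
n9 = n8 AND n5 = 1 AND 1 = 1
giving n9 = 1 ≠ 0.

no solution exists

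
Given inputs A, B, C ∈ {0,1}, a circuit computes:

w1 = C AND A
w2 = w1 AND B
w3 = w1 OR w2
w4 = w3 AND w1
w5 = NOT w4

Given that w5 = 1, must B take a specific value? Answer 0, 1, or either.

either

Both values of B occur among assignments with w5 = 1:
  B=0: A=0, B=0, C=0
  B=1: A=0, B=1, C=0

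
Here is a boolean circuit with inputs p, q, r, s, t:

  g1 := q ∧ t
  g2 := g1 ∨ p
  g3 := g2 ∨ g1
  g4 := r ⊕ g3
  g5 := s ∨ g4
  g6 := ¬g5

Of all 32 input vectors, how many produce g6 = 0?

24

g6 = ¬g5 must be 0, so g5 = 1.
g5 = s ∨ g4 must be 1, so at least one of s, g4 is 1.
Enumerating the 32 input combinations, 24 give g6 = 0 and 8 give g6 = 1.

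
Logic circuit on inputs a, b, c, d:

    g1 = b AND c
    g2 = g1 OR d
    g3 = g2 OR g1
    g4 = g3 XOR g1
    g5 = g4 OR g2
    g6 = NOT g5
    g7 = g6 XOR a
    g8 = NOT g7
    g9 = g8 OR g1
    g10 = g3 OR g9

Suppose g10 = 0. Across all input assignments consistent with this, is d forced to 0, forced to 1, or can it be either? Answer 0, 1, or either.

g10 = g3 OR g9 must be 0, so both g3 = 0 and g9 = 0.
g3 = g2 OR g1 must be 0, so both g2 = 0 and g1 = 0.
Every assignment with g10 = 0 has d = 0; there are 3 such assignment(s).
  a=0, b=0, c=0, d=0
  a=0, b=0, c=1, d=0
  a=0, b=1, c=0, d=0

0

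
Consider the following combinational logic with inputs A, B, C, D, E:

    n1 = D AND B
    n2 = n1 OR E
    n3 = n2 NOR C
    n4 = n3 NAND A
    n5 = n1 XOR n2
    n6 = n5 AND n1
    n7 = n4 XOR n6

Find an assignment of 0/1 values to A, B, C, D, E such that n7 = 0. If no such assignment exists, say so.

n7 = n4 XOR n6 must be 0, so n4 and n6 are equal.
Check with A=1, B=0, C=0, D=0, E=0:
n1 = D AND B = 0 AND 0 = 0
n2 = n1 OR E = 0 OR 0 = 0
n3 = n2 NOR C = 0 NOR 0 = 1
n4 = n3 NAND A = 1 NAND 1 = 0
n5 = n1 XOR n2 = 0 XOR 0 = 0
n6 = n5 AND n1 = 0 AND 0 = 0
n7 = n4 XOR n6 = 0 XOR 0 = 0
So n7 = 0 as required.

A=1, B=0, C=0, D=0, E=0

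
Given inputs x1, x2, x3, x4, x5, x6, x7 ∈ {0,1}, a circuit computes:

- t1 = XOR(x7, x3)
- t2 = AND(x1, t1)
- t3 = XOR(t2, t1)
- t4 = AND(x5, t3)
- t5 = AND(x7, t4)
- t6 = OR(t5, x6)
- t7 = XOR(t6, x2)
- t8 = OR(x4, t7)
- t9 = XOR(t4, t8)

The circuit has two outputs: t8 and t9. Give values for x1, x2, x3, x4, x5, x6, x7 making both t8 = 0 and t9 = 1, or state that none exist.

x1=0, x2=0, x3=1, x4=0, x5=1, x6=0, x7=0

Check with x1=0, x2=0, x3=1, x4=0, x5=1, x6=0, x7=0:
t1 = XOR(x7, x3) = XOR(0, 1) = 1
t2 = AND(x1, t1) = AND(0, 1) = 0
t3 = XOR(t2, t1) = XOR(0, 1) = 1
t4 = AND(x5, t3) = AND(1, 1) = 1
t5 = AND(x7, t4) = AND(0, 1) = 0
t6 = OR(t5, x6) = OR(0, 0) = 0
t7 = XOR(t6, x2) = XOR(0, 0) = 0
t8 = OR(x4, t7) = OR(0, 0) = 0
t9 = XOR(t4, t8) = XOR(1, 0) = 1
So t8 = 0 and t9 = 1.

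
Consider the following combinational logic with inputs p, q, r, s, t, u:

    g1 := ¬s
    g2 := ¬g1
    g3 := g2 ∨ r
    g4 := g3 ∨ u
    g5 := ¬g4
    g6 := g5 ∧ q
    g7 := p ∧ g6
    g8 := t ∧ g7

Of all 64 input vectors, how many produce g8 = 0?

63

g8 = t ∧ g7 must be 0, so at least one of t, g7 is 0.
Enumerating the 64 input combinations, 63 give g8 = 0 and 1 give g8 = 1.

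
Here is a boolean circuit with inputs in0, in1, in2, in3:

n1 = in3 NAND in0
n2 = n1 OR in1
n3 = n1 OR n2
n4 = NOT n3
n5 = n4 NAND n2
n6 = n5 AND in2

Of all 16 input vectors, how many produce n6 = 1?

8

n6 = n5 AND in2 must be 1, so both n5 = 1 and in2 = 1.
Enumerating the 16 input combinations, 8 give n6 = 1 and 8 give n6 = 0.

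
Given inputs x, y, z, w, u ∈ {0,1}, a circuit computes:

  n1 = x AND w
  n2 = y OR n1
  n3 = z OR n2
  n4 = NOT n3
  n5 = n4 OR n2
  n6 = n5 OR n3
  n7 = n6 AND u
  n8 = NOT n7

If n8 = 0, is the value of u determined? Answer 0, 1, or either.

1

n8 = NOT n7 must be 0, so n7 = 1.
Every assignment with n8 = 0 has u = 1; there are 16 such assignment(s).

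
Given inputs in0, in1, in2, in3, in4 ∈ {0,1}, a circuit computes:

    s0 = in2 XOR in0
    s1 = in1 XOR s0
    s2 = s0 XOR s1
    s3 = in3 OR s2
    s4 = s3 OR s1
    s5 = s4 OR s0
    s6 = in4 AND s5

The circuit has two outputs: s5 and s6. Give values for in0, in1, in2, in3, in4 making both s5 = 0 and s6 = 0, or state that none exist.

in0=0, in1=0, in2=0, in3=0, in4=0

Check with in0=0, in1=0, in2=0, in3=0, in4=0:
s0 = in2 XOR in0 = 0 XOR 0 = 0
s1 = in1 XOR s0 = 0 XOR 0 = 0
s2 = s0 XOR s1 = 0 XOR 0 = 0
s3 = in3 OR s2 = 0 OR 0 = 0
s4 = s3 OR s1 = 0 OR 0 = 0
s5 = s4 OR s0 = 0 OR 0 = 0
s6 = in4 AND s5 = 0 AND 0 = 0
So s5 = 0 and s6 = 0.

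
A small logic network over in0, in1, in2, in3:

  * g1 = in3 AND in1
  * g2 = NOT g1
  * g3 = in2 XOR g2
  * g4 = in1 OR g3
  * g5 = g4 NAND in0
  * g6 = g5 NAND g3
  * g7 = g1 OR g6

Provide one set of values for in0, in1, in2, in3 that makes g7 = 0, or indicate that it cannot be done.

in0=0 in1=0 in2=0 in3=1

Check with in0=0 in1=0 in2=0 in3=1:
g1 = in3 AND in1 = 1 AND 0 = 0
g2 = NOT g1 = NOT 0 = 1
g3 = in2 XOR g2 = 0 XOR 1 = 1
g4 = in1 OR g3 = 0 OR 1 = 1
g5 = g4 NAND in0 = 1 NAND 0 = 1
g6 = g5 NAND g3 = 1 NAND 1 = 0
g7 = g1 OR g6 = 0 OR 0 = 0
So g7 = 0 as required.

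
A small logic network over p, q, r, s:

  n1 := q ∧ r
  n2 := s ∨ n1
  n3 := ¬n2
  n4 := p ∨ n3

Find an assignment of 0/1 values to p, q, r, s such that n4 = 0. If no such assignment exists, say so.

p=0, q=1, r=1, s=0

n4 = p ∨ n3 must be 0, so both p = 0 and n3 = 0.
n3 = ¬n2 must be 0, so n2 = 1.
n2 = s ∨ n1 must be 1, so at least one of s, n1 is 1.
Check with p=0, q=1, r=1, s=0:
n1 = q ∧ r = 1 ∧ 1 = 1
n2 = s ∨ n1 = 0 ∨ 1 = 1
n3 = ¬n2 = ¬1 = 0
n4 = p ∨ n3 = 0 ∨ 0 = 0
So n4 = 0 as required.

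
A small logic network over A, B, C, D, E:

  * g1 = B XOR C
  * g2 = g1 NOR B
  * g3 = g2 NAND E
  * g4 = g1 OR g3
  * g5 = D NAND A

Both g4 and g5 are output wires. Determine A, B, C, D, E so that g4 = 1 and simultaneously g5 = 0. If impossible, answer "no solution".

A=1, B=0, C=1, D=1, E=0

Check with A=1, B=0, C=1, D=1, E=0:
g1 = B XOR C = 0 XOR 1 = 1
g2 = g1 NOR B = 1 NOR 0 = 0
g3 = g2 NAND E = 0 NAND 0 = 1
g4 = g1 OR g3 = 1 OR 1 = 1
g5 = D NAND A = 1 NAND 1 = 0
So g4 = 1 and g5 = 0.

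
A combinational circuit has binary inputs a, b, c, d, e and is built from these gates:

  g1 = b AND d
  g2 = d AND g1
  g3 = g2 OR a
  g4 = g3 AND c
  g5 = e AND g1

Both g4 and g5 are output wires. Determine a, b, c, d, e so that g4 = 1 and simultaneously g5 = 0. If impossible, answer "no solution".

a=1, b=0, c=1, d=0, e=0

Check with a=1, b=0, c=1, d=0, e=0:
g1 = b AND d = 0 AND 0 = 0
g2 = d AND g1 = 0 AND 0 = 0
g3 = g2 OR a = 0 OR 1 = 1
g4 = g3 AND c = 1 AND 1 = 1
g5 = e AND g1 = 0 AND 0 = 0
So g4 = 1 and g5 = 0.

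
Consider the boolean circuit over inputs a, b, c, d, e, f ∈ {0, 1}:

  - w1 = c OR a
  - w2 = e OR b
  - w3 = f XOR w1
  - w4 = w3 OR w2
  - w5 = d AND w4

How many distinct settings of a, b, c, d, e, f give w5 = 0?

36

w5 = d AND w4 must be 0, so at least one of d, w4 is 0.
Enumerating the 64 input combinations, 36 give w5 = 0 and 28 give w5 = 1.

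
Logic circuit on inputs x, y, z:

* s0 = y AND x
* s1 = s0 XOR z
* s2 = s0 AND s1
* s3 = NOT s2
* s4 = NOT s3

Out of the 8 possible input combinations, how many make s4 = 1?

s4 = NOT s3 must be 1, so s3 = 0.
s3 = NOT s2 must be 0, so s2 = 1.
Satisfying assignments:
  x=1, y=1, z=0

1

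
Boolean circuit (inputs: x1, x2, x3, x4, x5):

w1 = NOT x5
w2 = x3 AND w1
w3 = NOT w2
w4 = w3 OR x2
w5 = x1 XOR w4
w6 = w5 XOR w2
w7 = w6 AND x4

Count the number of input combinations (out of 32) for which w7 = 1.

8

w7 = w6 AND x4 must be 1, so both w6 = 1 and x4 = 1.
Enumerating the 32 input combinations, 8 give w7 = 1 and 24 give w7 = 0.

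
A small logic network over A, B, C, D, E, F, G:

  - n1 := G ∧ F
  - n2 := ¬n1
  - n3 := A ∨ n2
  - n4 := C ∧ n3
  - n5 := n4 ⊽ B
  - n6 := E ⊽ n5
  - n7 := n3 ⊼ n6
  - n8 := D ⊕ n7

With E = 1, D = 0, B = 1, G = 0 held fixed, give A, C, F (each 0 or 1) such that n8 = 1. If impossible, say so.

n8 = D ⊕ n7 must be 1, so D and n7 differ.
Check with E = 1, D = 0, B = 1, G = 0 and A=0, C=0, F=0:
n1 = G ∧ F = 0 ∧ 0 = 0
n2 = ¬n1 = ¬0 = 1
n3 = A ∨ n2 = 0 ∨ 1 = 1
n4 = C ∧ n3 = 0 ∧ 1 = 0
n5 = n4 ⊽ B = 0 ⊽ 1 = 0
n6 = E ⊽ n5 = 1 ⊽ 0 = 0
n7 = n3 ⊼ n6 = 1 ⊼ 0 = 1
n8 = D ⊕ n7 = 0 ⊕ 1 = 1
So n8 = 1.

A=0 C=0 F=0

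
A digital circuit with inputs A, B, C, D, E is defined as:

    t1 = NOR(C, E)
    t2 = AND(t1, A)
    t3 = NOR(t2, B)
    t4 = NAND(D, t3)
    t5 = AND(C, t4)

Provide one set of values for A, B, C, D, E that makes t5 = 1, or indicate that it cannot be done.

t5 = AND(C, t4) must be 1, so both C = 1 and t4 = 1.
t4 = NAND(D, t3) must be 1, so at least one of D, t3 is 0.
Check with A=1, B=1, C=1, D=1, E=0:
t1 = NOR(C, E) = NOR(1, 0) = 0
t2 = AND(t1, A) = AND(0, 1) = 0
t3 = NOR(t2, B) = NOR(0, 1) = 0
t4 = NAND(D, t3) = NAND(1, 0) = 1
t5 = AND(C, t4) = AND(1, 1) = 1
So t5 = 1 as required.

A=1, B=1, C=1, D=1, E=0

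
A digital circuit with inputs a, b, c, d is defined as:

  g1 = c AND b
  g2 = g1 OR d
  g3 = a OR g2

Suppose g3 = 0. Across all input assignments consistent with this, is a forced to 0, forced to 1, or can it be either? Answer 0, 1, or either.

0

g3 = a OR g2 must be 0, so both a = 0 and g2 = 0.
g2 = g1 OR d must be 0, so both g1 = 0 and d = 0.
Every assignment with g3 = 0 has a = 0; there are 3 such assignment(s).
  a=0, b=0, c=0, d=0
  a=0, b=0, c=1, d=0
  a=0, b=1, c=0, d=0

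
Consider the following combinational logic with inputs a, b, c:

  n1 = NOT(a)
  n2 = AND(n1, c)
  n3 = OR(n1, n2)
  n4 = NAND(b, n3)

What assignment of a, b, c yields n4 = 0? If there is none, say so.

Check with a=0, b=1, c=1:
n1 = NOT(a) = NOT 0 = 1
n2 = AND(n1, c) = AND(1, 1) = 1
n3 = OR(n1, n2) = OR(1, 1) = 1
n4 = NAND(b, n3) = NAND(1, 1) = 0
So n4 = 0 as required.

a=0, b=1, c=1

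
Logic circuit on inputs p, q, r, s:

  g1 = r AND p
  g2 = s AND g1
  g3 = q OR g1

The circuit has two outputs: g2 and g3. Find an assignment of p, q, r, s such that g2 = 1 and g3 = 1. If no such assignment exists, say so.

Check with p=1, q=0, r=1, s=1:
g1 = r AND p = 1 AND 1 = 1
g2 = s AND g1 = 1 AND 1 = 1
g3 = q OR g1 = 0 OR 1 = 1
So g2 = 1 and g3 = 1.

p=1, q=0, r=1, s=1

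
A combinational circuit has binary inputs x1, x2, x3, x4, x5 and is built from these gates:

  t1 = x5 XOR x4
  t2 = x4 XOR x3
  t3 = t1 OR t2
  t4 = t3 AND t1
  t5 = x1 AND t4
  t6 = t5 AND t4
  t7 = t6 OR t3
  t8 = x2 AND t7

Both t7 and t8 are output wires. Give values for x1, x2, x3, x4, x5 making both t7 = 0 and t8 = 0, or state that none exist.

x1=0 x2=1 x3=1 x4=1 x5=1

Check with x1=0 x2=1 x3=1 x4=1 x5=1:
t1 = x5 XOR x4 = 1 XOR 1 = 0
t2 = x4 XOR x3 = 1 XOR 1 = 0
t3 = t1 OR t2 = 0 OR 0 = 0
t4 = t3 AND t1 = 0 AND 0 = 0
t5 = x1 AND t4 = 0 AND 0 = 0
t6 = t5 AND t4 = 0 AND 0 = 0
t7 = t6 OR t3 = 0 OR 0 = 0
t8 = x2 AND t7 = 1 AND 0 = 0
So t7 = 0 and t8 = 0.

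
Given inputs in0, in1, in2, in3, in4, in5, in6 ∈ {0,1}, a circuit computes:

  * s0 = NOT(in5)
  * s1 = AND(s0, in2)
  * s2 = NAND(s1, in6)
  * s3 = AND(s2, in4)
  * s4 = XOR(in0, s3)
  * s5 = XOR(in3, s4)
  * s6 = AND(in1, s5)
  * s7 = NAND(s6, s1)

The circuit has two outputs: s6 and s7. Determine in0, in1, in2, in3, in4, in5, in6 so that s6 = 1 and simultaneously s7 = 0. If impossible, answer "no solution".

in0=0, in1=1, in2=1, in3=1, in4=0, in5=0, in6=0

Check with in0=0, in1=1, in2=1, in3=1, in4=0, in5=0, in6=0:
s0 = NOT(in5) = NOT 0 = 1
s1 = AND(s0, in2) = AND(1, 1) = 1
s2 = NAND(s1, in6) = NAND(1, 0) = 1
s3 = AND(s2, in4) = AND(1, 0) = 0
s4 = XOR(in0, s3) = XOR(0, 0) = 0
s5 = XOR(in3, s4) = XOR(1, 0) = 1
s6 = AND(in1, s5) = AND(1, 1) = 1
s7 = NAND(s6, s1) = NAND(1, 1) = 0
So s6 = 1 and s7 = 0.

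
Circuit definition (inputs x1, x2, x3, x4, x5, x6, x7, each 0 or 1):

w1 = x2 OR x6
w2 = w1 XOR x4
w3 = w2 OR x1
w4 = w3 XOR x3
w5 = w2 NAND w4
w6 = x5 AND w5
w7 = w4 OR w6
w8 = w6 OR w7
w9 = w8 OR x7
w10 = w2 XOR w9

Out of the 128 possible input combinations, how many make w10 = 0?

w10 = w2 XOR w9 must be 0, so w2 and w9 are equal.
Enumerating the 128 input combinations, 64 give w10 = 0 and 64 give w10 = 1.

64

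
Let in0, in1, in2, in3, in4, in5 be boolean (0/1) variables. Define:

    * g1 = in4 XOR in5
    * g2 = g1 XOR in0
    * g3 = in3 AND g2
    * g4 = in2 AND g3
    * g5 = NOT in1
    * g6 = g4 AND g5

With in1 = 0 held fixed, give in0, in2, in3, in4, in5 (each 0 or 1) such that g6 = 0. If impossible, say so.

in0=0 in2=0 in3=0 in4=1 in5=1

g6 = g4 AND g5 must be 0, so at least one of g4, g5 is 0.
Check with in1 = 0 and in0=0, in2=0, in3=0, in4=1, in5=1:
g1 = in4 XOR in5 = 1 XOR 1 = 0
g2 = g1 XOR in0 = 0 XOR 0 = 0
g3 = in3 AND g2 = 0 AND 0 = 0
g4 = in2 AND g3 = 0 AND 0 = 0
g5 = NOT in1 = NOT 0 = 1
g6 = g4 AND g5 = 0 AND 1 = 0
So g6 = 0.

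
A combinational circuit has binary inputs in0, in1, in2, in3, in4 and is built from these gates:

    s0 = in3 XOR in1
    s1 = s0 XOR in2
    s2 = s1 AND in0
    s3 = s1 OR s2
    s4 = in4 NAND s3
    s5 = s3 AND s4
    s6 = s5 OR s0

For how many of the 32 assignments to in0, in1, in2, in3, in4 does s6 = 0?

12

s6 = s5 OR s0 must be 0, so both s5 = 0 and s0 = 0.
s5 = s3 AND s4 must be 0, so at least one of s3, s4 is 0.
Enumerating the 32 input combinations, 12 give s6 = 0 and 20 give s6 = 1.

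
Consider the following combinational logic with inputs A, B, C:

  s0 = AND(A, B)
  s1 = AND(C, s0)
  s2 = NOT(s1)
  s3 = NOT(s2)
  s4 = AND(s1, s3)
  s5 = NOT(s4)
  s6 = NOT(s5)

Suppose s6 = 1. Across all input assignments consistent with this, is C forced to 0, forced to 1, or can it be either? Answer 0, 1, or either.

s6 = NOT(s5) must be 1, so s5 = 0.
Every assignment with s6 = 1 has C = 1; there are 1 such assignment(s).
  A=1, B=1, C=1

1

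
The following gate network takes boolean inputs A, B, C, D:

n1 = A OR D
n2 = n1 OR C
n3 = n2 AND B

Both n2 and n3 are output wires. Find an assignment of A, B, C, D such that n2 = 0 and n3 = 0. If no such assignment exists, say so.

Check with A=0 B=1 C=0 D=0:
n1 = A OR D = 0 OR 0 = 0
n2 = n1 OR C = 0 OR 0 = 0
n3 = n2 AND B = 0 AND 1 = 0
So n2 = 0 and n3 = 0.

A=0 B=1 C=0 D=0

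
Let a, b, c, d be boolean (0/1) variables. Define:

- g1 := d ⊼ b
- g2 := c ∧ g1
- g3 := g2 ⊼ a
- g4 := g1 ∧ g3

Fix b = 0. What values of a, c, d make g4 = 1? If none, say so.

g4 = g1 ∧ g3 must be 1, so both g1 = 1 and g3 = 1.
Check with b = 0 and a=0, c=1, d=1:
g1 = d ⊼ b = 1 ⊼ 0 = 1
g2 = c ∧ g1 = 1 ∧ 1 = 1
g3 = g2 ⊼ a = 1 ⊼ 0 = 1
g4 = g1 ∧ g3 = 1 ∧ 1 = 1
So g4 = 1.

a=0, c=1, d=1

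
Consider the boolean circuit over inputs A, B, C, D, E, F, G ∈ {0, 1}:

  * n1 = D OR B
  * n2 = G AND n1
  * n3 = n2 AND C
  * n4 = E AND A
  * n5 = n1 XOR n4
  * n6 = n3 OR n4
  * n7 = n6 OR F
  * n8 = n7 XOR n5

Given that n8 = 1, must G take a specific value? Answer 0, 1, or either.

either

Both values of G occur among assignments with n8 = 1:
  G=0: A=0, B=0, C=0, D=0, E=0, F=1, G=0
  G=1: A=0, B=0, C=0, D=0, E=0, F=1, G=1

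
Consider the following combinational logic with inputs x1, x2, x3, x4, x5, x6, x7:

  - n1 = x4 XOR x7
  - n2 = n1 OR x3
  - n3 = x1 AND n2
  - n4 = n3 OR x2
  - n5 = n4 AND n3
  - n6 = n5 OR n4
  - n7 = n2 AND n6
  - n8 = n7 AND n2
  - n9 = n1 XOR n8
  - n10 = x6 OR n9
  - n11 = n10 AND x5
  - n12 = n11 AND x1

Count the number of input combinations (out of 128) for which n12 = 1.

n12 = n11 AND x1 must be 1, so both n11 = 1 and x1 = 1.
Enumerating the 128 input combinations, 20 give n12 = 1 and 108 give n12 = 0.

20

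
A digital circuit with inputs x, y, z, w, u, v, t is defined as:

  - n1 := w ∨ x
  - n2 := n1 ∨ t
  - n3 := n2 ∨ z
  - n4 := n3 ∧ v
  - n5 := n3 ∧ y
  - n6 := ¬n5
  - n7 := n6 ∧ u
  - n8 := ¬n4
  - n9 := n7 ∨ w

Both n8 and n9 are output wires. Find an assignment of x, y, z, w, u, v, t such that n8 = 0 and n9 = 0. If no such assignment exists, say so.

Check with x=1, y=1, z=0, w=0, u=0, v=1, t=1:
n1 = w ∨ x = 0 ∨ 1 = 1
n2 = n1 ∨ t = 1 ∨ 1 = 1
n3 = n2 ∨ z = 1 ∨ 0 = 1
n4 = n3 ∧ v = 1 ∧ 1 = 1
n5 = n3 ∧ y = 1 ∧ 1 = 1
n6 = ¬n5 = ¬1 = 0
n7 = n6 ∧ u = 0 ∧ 0 = 0
n8 = ¬n4 = ¬1 = 0
n9 = n7 ∨ w = 0 ∨ 0 = 0
So n8 = 0 and n9 = 0.

x=1, y=1, z=0, w=0, u=0, v=1, t=1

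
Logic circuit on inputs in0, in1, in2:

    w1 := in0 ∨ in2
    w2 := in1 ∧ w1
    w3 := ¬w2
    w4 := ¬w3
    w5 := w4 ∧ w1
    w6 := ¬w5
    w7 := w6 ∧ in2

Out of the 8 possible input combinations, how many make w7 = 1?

2

w7 = w6 ∧ in2 must be 1, so both w6 = 1 and in2 = 1.
Satisfying assignments:
  in0=0, in1=0, in2=1
  in0=1, in1=0, in2=1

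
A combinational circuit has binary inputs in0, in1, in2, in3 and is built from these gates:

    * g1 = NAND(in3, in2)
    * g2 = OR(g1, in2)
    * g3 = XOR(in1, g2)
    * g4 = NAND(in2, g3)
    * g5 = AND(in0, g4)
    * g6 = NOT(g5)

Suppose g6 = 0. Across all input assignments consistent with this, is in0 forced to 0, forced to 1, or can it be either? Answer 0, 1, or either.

g6 = NOT(g5) must be 0, so g5 = 1.
g5 = AND(in0, g4) must be 1, so both in0 = 1 and g4 = 1.
Every assignment with g6 = 0 has in0 = 1; there are 6 such assignment(s).

1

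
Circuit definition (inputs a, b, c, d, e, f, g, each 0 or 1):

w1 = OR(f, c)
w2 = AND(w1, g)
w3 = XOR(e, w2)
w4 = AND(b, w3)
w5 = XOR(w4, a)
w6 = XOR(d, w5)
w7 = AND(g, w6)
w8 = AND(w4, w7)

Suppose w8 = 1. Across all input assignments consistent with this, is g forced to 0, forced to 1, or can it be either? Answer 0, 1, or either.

1

w8 = AND(w4, w7) must be 1, so both w4 = 1 and w7 = 1.
Every assignment with w8 = 1 has g = 1; there are 8 such assignment(s).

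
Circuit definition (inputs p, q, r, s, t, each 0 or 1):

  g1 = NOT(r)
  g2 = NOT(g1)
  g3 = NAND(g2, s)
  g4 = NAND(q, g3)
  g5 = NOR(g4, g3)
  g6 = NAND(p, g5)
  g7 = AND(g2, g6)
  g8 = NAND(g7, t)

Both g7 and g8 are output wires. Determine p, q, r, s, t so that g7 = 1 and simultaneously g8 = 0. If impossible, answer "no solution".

Check with p=0 q=1 r=1 s=1 t=1:
g1 = NOT(r) = NOT 1 = 0
g2 = NOT(g1) = NOT 0 = 1
g3 = NAND(g2, s) = NAND(1, 1) = 0
g4 = NAND(q, g3) = NAND(1, 0) = 1
g5 = NOR(g4, g3) = NOR(1, 0) = 0
g6 = NAND(p, g5) = NAND(0, 0) = 1
g7 = AND(g2, g6) = AND(1, 1) = 1
g8 = NAND(g7, t) = NAND(1, 1) = 0
So g7 = 1 and g8 = 0.

p=0 q=1 r=1 s=1 t=1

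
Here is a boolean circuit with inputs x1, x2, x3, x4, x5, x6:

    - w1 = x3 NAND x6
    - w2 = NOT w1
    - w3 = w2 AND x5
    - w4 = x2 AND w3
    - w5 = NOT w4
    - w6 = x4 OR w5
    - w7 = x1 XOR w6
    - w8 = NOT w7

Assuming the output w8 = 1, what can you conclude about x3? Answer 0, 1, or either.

Both values of x3 occur among assignments with w8 = 1:
  x3=0: x1=1, x2=0, x3=0, x4=0, x5=0, x6=0
  x3=1: x1=0, x2=1, x3=1, x4=0, x5=1, x6=1

either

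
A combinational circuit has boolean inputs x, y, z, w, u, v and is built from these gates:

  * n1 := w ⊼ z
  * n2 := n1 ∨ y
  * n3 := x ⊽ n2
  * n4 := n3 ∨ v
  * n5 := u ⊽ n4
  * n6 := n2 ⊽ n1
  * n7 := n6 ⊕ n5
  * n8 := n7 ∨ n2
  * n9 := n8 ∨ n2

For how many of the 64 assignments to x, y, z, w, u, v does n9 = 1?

n9 = n8 ∨ n2 must be 1, so at least one of n8, n2 is 1.
Enumerating the 64 input combinations, 63 give n9 = 1 and 1 give n9 = 0.

63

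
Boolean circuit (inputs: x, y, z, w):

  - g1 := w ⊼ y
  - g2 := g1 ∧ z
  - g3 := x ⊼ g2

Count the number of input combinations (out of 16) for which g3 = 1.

13

g3 = x ⊼ g2 must be 1, so at least one of x, g2 is 0.
Enumerating the 16 input combinations, 13 give g3 = 1 and 3 give g3 = 0.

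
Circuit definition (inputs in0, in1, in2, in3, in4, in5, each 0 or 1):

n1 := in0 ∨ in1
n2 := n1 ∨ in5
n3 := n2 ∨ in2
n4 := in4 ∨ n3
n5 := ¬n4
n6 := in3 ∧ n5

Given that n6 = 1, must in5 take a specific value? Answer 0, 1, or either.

0

n6 = in3 ∧ n5 must be 1, so both in3 = 1 and n5 = 1.
n5 = ¬n4 must be 1, so n4 = 0.
Every assignment with n6 = 1 has in5 = 0; there are 1 such assignment(s).
  in0=0, in1=0, in2=0, in3=1, in4=0, in5=0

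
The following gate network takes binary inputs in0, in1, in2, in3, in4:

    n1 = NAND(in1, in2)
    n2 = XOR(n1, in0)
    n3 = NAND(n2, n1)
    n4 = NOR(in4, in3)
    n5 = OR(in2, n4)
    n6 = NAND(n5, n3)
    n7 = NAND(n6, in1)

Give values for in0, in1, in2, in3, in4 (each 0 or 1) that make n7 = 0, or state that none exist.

in0=1, in1=1, in2=0, in3=1, in4=1

n7 = NAND(n6, in1) must be 0, so both n6 = 1 and in1 = 1.
Check with in0=1, in1=1, in2=0, in3=1, in4=1:
n1 = NAND(in1, in2) = NAND(1, 0) = 1
n2 = XOR(n1, in0) = XOR(1, 1) = 0
n3 = NAND(n2, n1) = NAND(0, 1) = 1
n4 = NOR(in4, in3) = NOR(1, 1) = 0
n5 = OR(in2, n4) = OR(0, 0) = 0
n6 = NAND(n5, n3) = NAND(0, 1) = 1
n7 = NAND(n6, in1) = NAND(1, 1) = 0
So n7 = 0 as required.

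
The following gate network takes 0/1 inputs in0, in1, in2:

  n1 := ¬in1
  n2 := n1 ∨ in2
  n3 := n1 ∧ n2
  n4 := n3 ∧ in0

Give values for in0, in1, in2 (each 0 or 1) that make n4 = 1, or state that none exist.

n4 = n3 ∧ in0 must be 1, so both n3 = 1 and in0 = 1.
Check with in0=1, in1=0, in2=0:
n1 = ¬in1 = ¬0 = 1
n2 = n1 ∨ in2 = 1 ∨ 0 = 1
n3 = n1 ∧ n2 = 1 ∧ 1 = 1
n4 = n3 ∧ in0 = 1 ∧ 1 = 1
So n4 = 1 as required.

in0=1, in1=0, in2=0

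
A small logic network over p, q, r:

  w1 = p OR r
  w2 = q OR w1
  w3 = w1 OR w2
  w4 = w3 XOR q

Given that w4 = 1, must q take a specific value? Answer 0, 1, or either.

0

w4 = w3 XOR q must be 1, so w3 and q differ.
Every assignment with w4 = 1 has q = 0; there are 3 such assignment(s).
  p=0, q=0, r=1
  p=1, q=0, r=0
  p=1, q=0, r=1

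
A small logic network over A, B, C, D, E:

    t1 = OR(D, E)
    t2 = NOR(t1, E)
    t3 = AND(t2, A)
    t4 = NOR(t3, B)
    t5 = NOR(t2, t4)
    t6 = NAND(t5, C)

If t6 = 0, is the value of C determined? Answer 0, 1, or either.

t6 = NAND(t5, C) must be 0, so both t5 = 1 and C = 1.
t5 = NOR(t2, t4) must be 1, so both t2 = 0 and t4 = 0.
t2 = NOR(t1, E) must be 0, so at least one of t1, E is 1.
Every assignment with t6 = 0 has C = 1; there are 6 such assignment(s).

1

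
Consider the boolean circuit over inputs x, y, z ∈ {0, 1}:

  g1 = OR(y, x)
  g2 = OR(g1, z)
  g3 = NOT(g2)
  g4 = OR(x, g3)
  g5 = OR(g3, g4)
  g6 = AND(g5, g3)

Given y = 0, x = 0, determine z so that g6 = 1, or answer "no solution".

z=0

Check with y = 0, x = 0 and z=0:
g1 = OR(y, x) = OR(0, 0) = 0
g2 = OR(g1, z) = OR(0, 0) = 0
g3 = NOT(g2) = NOT 0 = 1
g4 = OR(x, g3) = OR(0, 1) = 1
g5 = OR(g3, g4) = OR(1, 1) = 1
g6 = AND(g5, g3) = AND(1, 1) = 1
So g6 = 1.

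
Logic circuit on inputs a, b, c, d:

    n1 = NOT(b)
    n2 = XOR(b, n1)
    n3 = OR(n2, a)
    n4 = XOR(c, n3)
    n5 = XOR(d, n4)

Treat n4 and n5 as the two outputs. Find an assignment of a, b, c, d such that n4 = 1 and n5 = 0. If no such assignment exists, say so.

Check with a=0, b=1, c=0, d=1:
n1 = NOT(b) = NOT 1 = 0
n2 = XOR(b, n1) = XOR(1, 0) = 1
n3 = OR(n2, a) = OR(1, 0) = 1
n4 = XOR(c, n3) = XOR(0, 1) = 1
n5 = XOR(d, n4) = XOR(1, 1) = 0
So n4 = 1 and n5 = 0.

a=0, b=1, c=0, d=1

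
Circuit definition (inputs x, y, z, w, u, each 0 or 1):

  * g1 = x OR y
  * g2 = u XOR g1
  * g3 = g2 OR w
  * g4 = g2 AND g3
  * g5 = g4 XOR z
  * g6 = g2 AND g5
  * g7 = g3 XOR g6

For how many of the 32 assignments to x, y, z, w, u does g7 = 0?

16

g7 = g3 XOR g6 must be 0, so g3 and g6 are equal.
Enumerating the 32 input combinations, 16 give g7 = 0 and 16 give g7 = 1.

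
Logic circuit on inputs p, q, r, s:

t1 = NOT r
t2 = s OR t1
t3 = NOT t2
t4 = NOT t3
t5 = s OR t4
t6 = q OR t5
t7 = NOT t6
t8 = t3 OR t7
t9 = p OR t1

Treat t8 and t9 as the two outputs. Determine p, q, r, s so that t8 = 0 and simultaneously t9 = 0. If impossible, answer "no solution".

p=0 q=1 r=1 s=1

Check with p=0 q=1 r=1 s=1:
t1 = NOT r = NOT 1 = 0
t2 = s OR t1 = 1 OR 0 = 1
t3 = NOT t2 = NOT 1 = 0
t4 = NOT t3 = NOT 0 = 1
t5 = s OR t4 = 1 OR 1 = 1
t6 = q OR t5 = 1 OR 1 = 1
t7 = NOT t6 = NOT 1 = 0
t8 = t3 OR t7 = 0 OR 0 = 0
t9 = p OR t1 = 0 OR 0 = 0
So t8 = 0 and t9 = 0.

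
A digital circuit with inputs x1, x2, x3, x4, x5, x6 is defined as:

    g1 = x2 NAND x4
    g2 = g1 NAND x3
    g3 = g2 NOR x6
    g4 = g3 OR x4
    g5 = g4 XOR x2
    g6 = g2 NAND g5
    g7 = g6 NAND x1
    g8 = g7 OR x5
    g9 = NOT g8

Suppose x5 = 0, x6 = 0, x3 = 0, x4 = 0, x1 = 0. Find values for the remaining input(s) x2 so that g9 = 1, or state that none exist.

no solution exists

With x5 = 0, x6 = 0, x3 = 0, x4 = 0, x1 = 0 fixed, none of the 2 settings of x2 give g9 = 1.
For example, with x2=1:
g1 = x2 NAND x4 = 1 NAND 0 = 1
g2 = g1 NAND x3 = 1 NAND 0 = 1
g3 = g2 NOR x6 = 1 NOR 0 = 0
g4 = g3 OR x4 = 0 OR 0 = 0
g5 = g4 XOR x2 = 0 XOR 1 = 1
g6 = g2 NAND g5 = 1 NAND 1 = 0
g7 = g6 NAND x1 = 0 NAND 0 = 1
g8 = g7 OR x5 = 1 OR 0 = 1
g9 = NOT g8 = NOT 1 = 0
giving g9 = 0 ≠ 1.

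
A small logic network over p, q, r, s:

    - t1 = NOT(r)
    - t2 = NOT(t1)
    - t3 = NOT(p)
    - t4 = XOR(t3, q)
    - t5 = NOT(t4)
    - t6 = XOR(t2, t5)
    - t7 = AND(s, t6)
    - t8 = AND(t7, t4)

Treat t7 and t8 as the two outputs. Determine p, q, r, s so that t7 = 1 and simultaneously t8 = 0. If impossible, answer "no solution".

Check with p=0, q=1, r=0, s=1:
t1 = NOT(r) = NOT 0 = 1
t2 = NOT(t1) = NOT 1 = 0
t3 = NOT(p) = NOT 0 = 1
t4 = XOR(t3, q) = XOR(1, 1) = 0
t5 = NOT(t4) = NOT 0 = 1
t6 = XOR(t2, t5) = XOR(0, 1) = 1
t7 = AND(s, t6) = AND(1, 1) = 1
t8 = AND(t7, t4) = AND(1, 0) = 0
So t7 = 1 and t8 = 0.

p=0, q=1, r=0, s=1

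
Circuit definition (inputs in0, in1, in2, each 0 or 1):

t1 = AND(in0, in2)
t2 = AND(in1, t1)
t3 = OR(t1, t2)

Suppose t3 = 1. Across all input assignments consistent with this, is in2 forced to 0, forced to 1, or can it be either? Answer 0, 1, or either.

1

t3 = OR(t1, t2) must be 1, so at least one of t1, t2 is 1.
Every assignment with t3 = 1 has in2 = 1; there are 2 such assignment(s).
  in0=1, in1=0, in2=1
  in0=1, in1=1, in2=1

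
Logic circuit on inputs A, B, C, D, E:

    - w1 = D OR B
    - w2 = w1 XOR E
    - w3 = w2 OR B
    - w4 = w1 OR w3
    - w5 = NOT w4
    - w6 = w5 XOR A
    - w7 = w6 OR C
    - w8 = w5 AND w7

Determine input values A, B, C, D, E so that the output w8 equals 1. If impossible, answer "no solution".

A=1, B=0, C=1, D=0, E=0

w8 = w5 AND w7 must be 1, so both w5 = 1 and w7 = 1.
Check with A=1, B=0, C=1, D=0, E=0:
w1 = D OR B = 0 OR 0 = 0
w2 = w1 XOR E = 0 XOR 0 = 0
w3 = w2 OR B = 0 OR 0 = 0
w4 = w1 OR w3 = 0 OR 0 = 0
w5 = NOT w4 = NOT 0 = 1
w6 = w5 XOR A = 1 XOR 1 = 0
w7 = w6 OR C = 0 OR 1 = 1
w8 = w5 AND w7 = 1 AND 1 = 1
So w8 = 1 as required.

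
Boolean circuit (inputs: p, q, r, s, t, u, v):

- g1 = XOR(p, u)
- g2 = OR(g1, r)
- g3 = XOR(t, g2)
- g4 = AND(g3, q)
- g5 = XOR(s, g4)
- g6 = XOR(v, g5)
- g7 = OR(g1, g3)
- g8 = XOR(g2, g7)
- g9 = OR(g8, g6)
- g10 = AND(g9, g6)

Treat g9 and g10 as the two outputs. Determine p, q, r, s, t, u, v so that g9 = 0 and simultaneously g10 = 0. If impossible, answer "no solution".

p=1, q=1, r=0, s=1, t=0, u=1, v=1

Check with p=1, q=1, r=0, s=1, t=0, u=1, v=1:
g1 = XOR(p, u) = XOR(1, 1) = 0
g2 = OR(g1, r) = OR(0, 0) = 0
g3 = XOR(t, g2) = XOR(0, 0) = 0
g4 = AND(g3, q) = AND(0, 1) = 0
g5 = XOR(s, g4) = XOR(1, 0) = 1
g6 = XOR(v, g5) = XOR(1, 1) = 0
g7 = OR(g1, g3) = OR(0, 0) = 0
g8 = XOR(g2, g7) = XOR(0, 0) = 0
g9 = OR(g8, g6) = OR(0, 0) = 0
g10 = AND(g9, g6) = AND(0, 0) = 0
So g9 = 0 and g10 = 0.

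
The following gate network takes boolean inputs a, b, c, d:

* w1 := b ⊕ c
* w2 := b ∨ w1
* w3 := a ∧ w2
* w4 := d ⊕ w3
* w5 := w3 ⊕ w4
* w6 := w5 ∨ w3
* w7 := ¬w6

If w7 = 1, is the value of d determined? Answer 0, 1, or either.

w7 = ¬w6 must be 1, so w6 = 0.
w6 = w5 ∨ w3 must be 0, so both w5 = 0 and w3 = 0.
w5 = w3 ⊕ w4 must be 0, so w3 and w4 are equal.
Every assignment with w7 = 1 has d = 0; there are 5 such assignment(s).

0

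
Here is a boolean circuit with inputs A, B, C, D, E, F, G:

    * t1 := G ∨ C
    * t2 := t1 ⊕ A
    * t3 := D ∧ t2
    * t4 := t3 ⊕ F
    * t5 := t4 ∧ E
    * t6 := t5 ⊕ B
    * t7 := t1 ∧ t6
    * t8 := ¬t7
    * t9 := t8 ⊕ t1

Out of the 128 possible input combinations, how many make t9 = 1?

80

t9 = t8 ⊕ t1 must be 1, so t8 and t1 differ.
Enumerating the 128 input combinations, 80 give t9 = 1 and 48 give t9 = 0.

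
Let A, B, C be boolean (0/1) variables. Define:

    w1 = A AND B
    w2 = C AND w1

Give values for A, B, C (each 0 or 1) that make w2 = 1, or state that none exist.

Check with A=1, B=1, C=1:
w1 = A AND B = 1 AND 1 = 1
w2 = C AND w1 = 1 AND 1 = 1
So w2 = 1 as required.

A=1, B=1, C=1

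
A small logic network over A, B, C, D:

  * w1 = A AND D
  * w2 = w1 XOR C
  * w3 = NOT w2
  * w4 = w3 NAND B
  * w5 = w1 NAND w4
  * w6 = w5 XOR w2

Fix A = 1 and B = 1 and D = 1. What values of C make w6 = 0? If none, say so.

With A = 1 and B = 1 and D = 1 fixed, none of the 2 settings of C give w6 = 0.
For example, with C=0:
w1 = A AND D = 1 AND 1 = 1
w2 = w1 XOR C = 1 XOR 0 = 1
w3 = NOT w2 = NOT 1 = 0
w4 = w3 NAND B = 0 NAND 1 = 1
w5 = w1 NAND w4 = 1 NAND 1 = 0
w6 = w5 XOR w2 = 0 XOR 1 = 1
giving w6 = 1 ≠ 0.

no solution exists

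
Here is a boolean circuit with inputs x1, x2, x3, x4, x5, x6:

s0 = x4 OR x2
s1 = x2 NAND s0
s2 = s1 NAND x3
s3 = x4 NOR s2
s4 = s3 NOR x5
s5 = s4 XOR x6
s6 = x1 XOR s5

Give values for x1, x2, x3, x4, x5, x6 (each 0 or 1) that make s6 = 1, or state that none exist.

x1=0 x2=1 x3=0 x4=0 x5=1 x6=1

s6 = x1 XOR s5 must be 1, so x1 and s5 differ.
Check with x1=0 x2=1 x3=0 x4=0 x5=1 x6=1:
s0 = x4 OR x2 = 0 OR 1 = 1
s1 = x2 NAND s0 = 1 NAND 1 = 0
s2 = s1 NAND x3 = 0 NAND 0 = 1
s3 = x4 NOR s2 = 0 NOR 1 = 0
s4 = s3 NOR x5 = 0 NOR 1 = 0
s5 = s4 XOR x6 = 0 XOR 1 = 1
s6 = x1 XOR s5 = 0 XOR 1 = 1
So s6 = 1 as required.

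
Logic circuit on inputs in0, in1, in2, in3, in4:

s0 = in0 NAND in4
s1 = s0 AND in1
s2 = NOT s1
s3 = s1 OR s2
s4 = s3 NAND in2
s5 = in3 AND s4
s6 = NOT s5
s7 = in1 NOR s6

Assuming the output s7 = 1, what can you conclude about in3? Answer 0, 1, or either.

s7 = in1 NOR s6 must be 1, so both in1 = 0 and s6 = 0.
s6 = NOT s5 must be 0, so s5 = 1.
s5 = in3 AND s4 must be 1, so both in3 = 1 and s4 = 1.
Every assignment with s7 = 1 has in3 = 1; there are 4 such assignment(s).
  in0=0, in1=0, in2=0, in3=1, in4=0
  in0=0, in1=0, in2=0, in3=1, in4=1
  in0=1, in1=0, in2=0, in3=1, in4=0
  in0=1, in1=0, in2=0, in3=1, in4=1

1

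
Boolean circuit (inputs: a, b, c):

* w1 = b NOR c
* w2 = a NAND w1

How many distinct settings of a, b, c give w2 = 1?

w2 = a NAND w1 must be 1, so at least one of a, w1 is 0.
Enumerating the 8 input combinations, 7 give w2 = 1 and 1 give w2 = 0.

7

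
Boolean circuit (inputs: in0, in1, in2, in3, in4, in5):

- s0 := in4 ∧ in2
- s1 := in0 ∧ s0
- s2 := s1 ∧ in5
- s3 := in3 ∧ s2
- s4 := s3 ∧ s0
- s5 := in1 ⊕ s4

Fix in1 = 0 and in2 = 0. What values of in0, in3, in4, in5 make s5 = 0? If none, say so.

Check with in1 = 0 and in2 = 0 and in0=1, in3=1, in4=0, in5=0:
s0 = in4 ∧ in2 = 0 ∧ 0 = 0
s1 = in0 ∧ s0 = 1 ∧ 0 = 0
s2 = s1 ∧ in5 = 0 ∧ 0 = 0
s3 = in3 ∧ s2 = 1 ∧ 0 = 0
s4 = s3 ∧ s0 = 0 ∧ 0 = 0
s5 = in1 ⊕ s4 = 0 ⊕ 0 = 0
So s5 = 0.

in0=1 in3=1 in4=0 in5=0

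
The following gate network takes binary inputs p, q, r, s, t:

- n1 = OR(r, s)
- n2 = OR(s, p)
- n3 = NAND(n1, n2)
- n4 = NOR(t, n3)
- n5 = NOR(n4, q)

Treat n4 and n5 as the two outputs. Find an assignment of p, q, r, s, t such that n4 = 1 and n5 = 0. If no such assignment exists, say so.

p=0, q=0, r=0, s=1, t=0

Check with p=0, q=0, r=0, s=1, t=0:
n1 = OR(r, s) = OR(0, 1) = 1
n2 = OR(s, p) = OR(1, 0) = 1
n3 = NAND(n1, n2) = NAND(1, 1) = 0
n4 = NOR(t, n3) = NOR(0, 0) = 1
n5 = NOR(n4, q) = NOR(1, 0) = 0
So n4 = 1 and n5 = 0.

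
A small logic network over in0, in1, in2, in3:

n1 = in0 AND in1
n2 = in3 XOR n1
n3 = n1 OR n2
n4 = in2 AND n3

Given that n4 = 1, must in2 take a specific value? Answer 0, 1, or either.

n4 = in2 AND n3 must be 1, so both in2 = 1 and n3 = 1.
Every assignment with n4 = 1 has in2 = 1; there are 5 such assignment(s).

1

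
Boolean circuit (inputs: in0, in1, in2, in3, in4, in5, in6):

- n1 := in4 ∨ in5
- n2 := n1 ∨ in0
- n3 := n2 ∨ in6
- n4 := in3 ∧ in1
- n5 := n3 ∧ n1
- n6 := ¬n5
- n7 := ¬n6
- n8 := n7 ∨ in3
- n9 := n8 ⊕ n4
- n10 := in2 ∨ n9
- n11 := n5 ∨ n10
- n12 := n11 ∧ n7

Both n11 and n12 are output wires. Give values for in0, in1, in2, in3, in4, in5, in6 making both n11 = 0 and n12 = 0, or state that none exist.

Check with in0=1 in1=1 in2=0 in3=0 in4=0 in5=0 in6=0:
n1 = in4 ∨ in5 = 0 ∨ 0 = 0
n2 = n1 ∨ in0 = 0 ∨ 1 = 1
n3 = n2 ∨ in6 = 1 ∨ 0 = 1
n4 = in3 ∧ in1 = 0 ∧ 1 = 0
n5 = n3 ∧ n1 = 1 ∧ 0 = 0
n6 = ¬n5 = ¬0 = 1
n7 = ¬n6 = ¬1 = 0
n8 = n7 ∨ in3 = 0 ∨ 0 = 0
n9 = n8 ⊕ n4 = 0 ⊕ 0 = 0
n10 = in2 ∨ n9 = 0 ∨ 0 = 0
n11 = n5 ∨ n10 = 0 ∨ 0 = 0
n12 = n11 ∧ n7 = 0 ∧ 0 = 0
So n11 = 0 and n12 = 0.

in0=1 in1=1 in2=0 in3=0 in4=0 in5=0 in6=0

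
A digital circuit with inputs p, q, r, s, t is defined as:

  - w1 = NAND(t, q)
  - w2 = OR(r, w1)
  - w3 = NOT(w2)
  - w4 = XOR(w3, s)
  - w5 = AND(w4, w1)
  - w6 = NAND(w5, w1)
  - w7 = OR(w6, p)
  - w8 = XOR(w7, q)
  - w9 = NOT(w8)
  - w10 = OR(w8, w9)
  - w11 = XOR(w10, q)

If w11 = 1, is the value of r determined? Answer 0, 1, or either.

Both values of r occur among assignments with w11 = 1:
  r=0: p=0, q=0, r=0, s=0, t=0
  r=1: p=0, q=0, r=1, s=0, t=0

either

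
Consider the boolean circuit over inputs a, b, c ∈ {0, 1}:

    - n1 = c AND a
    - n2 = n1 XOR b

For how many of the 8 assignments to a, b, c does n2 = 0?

n2 = n1 XOR b must be 0, so n1 and b are equal.
Satisfying assignments:
  a=0, b=0, c=0
  a=0, b=0, c=1
  a=1, b=0, c=0
  a=1, b=1, c=1

4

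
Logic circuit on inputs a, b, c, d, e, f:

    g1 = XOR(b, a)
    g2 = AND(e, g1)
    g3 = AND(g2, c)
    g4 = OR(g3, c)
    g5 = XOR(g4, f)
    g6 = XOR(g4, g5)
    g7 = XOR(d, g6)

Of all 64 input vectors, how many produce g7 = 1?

32

g7 = XOR(d, g6) must be 1, so d and g6 differ.
Enumerating the 64 input combinations, 32 give g7 = 1 and 32 give g7 = 0.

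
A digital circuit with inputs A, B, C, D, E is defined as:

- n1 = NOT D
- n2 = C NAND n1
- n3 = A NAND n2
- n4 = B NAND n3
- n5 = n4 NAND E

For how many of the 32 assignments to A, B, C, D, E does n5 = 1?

21

n5 = n4 NAND E must be 1, so at least one of n4, E is 0.
Enumerating the 32 input combinations, 21 give n5 = 1 and 11 give n5 = 0.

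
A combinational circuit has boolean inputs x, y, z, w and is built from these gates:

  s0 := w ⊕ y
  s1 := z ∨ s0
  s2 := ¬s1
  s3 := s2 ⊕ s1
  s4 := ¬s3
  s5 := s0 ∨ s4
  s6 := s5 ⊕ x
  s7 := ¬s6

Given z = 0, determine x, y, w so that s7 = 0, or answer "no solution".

Check with z = 0 and x=1, y=1, w=1:
s0 = w ⊕ y = 1 ⊕ 1 = 0
s1 = z ∨ s0 = 0 ∨ 0 = 0
s2 = ¬s1 = ¬0 = 1
s3 = s2 ⊕ s1 = 1 ⊕ 0 = 1
s4 = ¬s3 = ¬1 = 0
s5 = s0 ∨ s4 = 0 ∨ 0 = 0
s6 = s5 ⊕ x = 0 ⊕ 1 = 1
s7 = ¬s6 = ¬1 = 0
So s7 = 0.

x=1, y=1, w=1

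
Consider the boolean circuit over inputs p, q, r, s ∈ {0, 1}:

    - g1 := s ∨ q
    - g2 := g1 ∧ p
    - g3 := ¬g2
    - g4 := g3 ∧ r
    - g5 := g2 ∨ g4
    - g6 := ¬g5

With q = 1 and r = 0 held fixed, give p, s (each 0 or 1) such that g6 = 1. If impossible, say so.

g6 = ¬g5 must be 1, so g5 = 0.
g5 = g2 ∨ g4 must be 0, so both g2 = 0 and g4 = 0.
Check with q = 1 and r = 0 and p=0, s=1:
g1 = s ∨ q = 1 ∨ 1 = 1
g2 = g1 ∧ p = 1 ∧ 0 = 0
g3 = ¬g2 = ¬0 = 1
g4 = g3 ∧ r = 1 ∧ 0 = 0
g5 = g2 ∨ g4 = 0 ∨ 0 = 0
g6 = ¬g5 = ¬0 = 1
So g6 = 1.

p=0, s=1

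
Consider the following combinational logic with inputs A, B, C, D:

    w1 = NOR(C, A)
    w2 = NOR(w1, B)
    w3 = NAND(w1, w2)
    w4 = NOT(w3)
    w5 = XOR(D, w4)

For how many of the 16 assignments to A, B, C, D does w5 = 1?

w5 = XOR(D, w4) must be 1, so D and w4 differ.
Enumerating the 16 input combinations, 8 give w5 = 1 and 8 give w5 = 0.

8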